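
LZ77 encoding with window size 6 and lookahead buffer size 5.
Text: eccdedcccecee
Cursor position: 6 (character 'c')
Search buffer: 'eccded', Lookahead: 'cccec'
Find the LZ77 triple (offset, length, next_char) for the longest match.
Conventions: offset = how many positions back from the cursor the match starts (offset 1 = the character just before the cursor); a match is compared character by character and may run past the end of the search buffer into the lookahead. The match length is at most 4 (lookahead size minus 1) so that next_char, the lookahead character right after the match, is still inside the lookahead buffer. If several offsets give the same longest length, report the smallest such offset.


Try each offset into the search buffer:
  offset=1 (pos 5, char 'd'): match length 0
  offset=2 (pos 4, char 'e'): match length 0
  offset=3 (pos 3, char 'd'): match length 0
  offset=4 (pos 2, char 'c'): match length 1
  offset=5 (pos 1, char 'c'): match length 2
  offset=6 (pos 0, char 'e'): match length 0
Longest match has length 2 at offset 5.
next_char = character at position 6 + 2 = 8 -> 'c'

Best match: offset=5, length=2 (matching 'cc' starting at position 1)
LZ77 triple: (5, 2, 'c')


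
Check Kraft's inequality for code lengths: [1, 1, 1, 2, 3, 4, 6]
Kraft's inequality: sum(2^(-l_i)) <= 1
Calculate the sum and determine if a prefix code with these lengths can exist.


Sum = 2^(-1) + 2^(-1) + 2^(-1) + 2^(-2) + 2^(-3) + 2^(-4) + 2^(-6)
    = 0.5 + 0.5 + 0.5 + 0.25 + 0.125 + 0.0625 + 0.015625
    = 125/64 = 1.953125
Since 1.953125 > 1, Kraft's inequality is NOT satisfied.
A prefix code with these lengths CANNOT exist.

Kraft sum = 1.953125. Not satisfied.


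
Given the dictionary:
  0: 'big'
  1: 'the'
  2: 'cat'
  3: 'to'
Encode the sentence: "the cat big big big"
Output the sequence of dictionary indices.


Look up each word in the dictionary:
  'the' -> 1
  'cat' -> 2
  'big' -> 0
  'big' -> 0
  'big' -> 0

Encoded: [1, 2, 0, 0, 0]


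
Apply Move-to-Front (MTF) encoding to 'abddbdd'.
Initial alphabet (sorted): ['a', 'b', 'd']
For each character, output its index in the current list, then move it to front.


MTF encoding:
'a': index 0 in ['a', 'b', 'd'] -> ['a', 'b', 'd']
'b': index 1 in ['a', 'b', 'd'] -> ['b', 'a', 'd']
'd': index 2 in ['b', 'a', 'd'] -> ['d', 'b', 'a']
'd': index 0 in ['d', 'b', 'a'] -> ['d', 'b', 'a']
'b': index 1 in ['d', 'b', 'a'] -> ['b', 'd', 'a']
'd': index 1 in ['b', 'd', 'a'] -> ['d', 'b', 'a']
'd': index 0 in ['d', 'b', 'a'] -> ['d', 'b', 'a']


Output: [0, 1, 2, 0, 1, 1, 0]


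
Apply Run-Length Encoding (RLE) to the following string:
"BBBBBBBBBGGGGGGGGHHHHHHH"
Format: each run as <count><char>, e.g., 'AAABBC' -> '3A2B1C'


Scanning runs left to right:
  i=0: run of 'B' x 9 -> '9B'
  i=9: run of 'G' x 8 -> '8G'
  i=17: run of 'H' x 7 -> '7H'

RLE = 9B8G7H


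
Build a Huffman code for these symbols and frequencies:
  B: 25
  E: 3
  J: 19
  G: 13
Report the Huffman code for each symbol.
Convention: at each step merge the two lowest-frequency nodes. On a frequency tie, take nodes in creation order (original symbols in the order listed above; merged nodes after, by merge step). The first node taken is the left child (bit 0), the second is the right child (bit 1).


Huffman tree construction:
Step 1: Merge E(3) + G(13) = 16
Step 2: Merge (E+G)(16) + J(19) = 35
Step 3: Merge B(25) + ((E+G)+J)(35) = 60
Read each symbol's code off the tree from the root (left child = 0, right child = 1).

Codes:
  B: 0 (length 1)
  E: 100 (length 3)
  J: 11 (length 2)
  G: 101 (length 3)
Average code length: 111/60 = 1.8500 bits/symbol


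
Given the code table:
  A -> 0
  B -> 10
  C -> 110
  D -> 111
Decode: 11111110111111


Decoding:
111 -> D
111 -> D
10 -> B
111 -> D
111 -> D


Result: DDBDD


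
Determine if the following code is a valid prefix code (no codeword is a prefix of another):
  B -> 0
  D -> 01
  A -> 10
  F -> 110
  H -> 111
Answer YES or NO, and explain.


Checking each pair (does one codeword prefix another?):
  B='0' vs D='01': prefix -- VIOLATION

NO -- this is NOT a valid prefix code. B (0) is a prefix of D (01).


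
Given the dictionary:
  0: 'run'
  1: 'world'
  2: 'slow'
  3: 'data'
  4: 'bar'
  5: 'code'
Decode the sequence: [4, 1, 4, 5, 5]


Look up each index in the dictionary:
  4 -> 'bar'
  1 -> 'world'
  4 -> 'bar'
  5 -> 'code'
  5 -> 'code'

Decoded: "bar world bar code code"


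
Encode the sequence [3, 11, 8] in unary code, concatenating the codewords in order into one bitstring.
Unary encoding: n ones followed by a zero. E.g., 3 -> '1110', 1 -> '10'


Encode each number as n ones followed by a terminating 0:
  3 -> 1110 (4 bits)
  11 -> 111111111110 (12 bits)
  8 -> 111111110 (9 bits)
Total length = 4 + 12 + 9 = 25 bits.

Unary([3, 11, 8]) = 1110111111111110111111110 (25 bits)


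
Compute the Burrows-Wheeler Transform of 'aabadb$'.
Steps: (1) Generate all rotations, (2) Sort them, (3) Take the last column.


Rotations (sorted):
  0: $aabadb -> last char: b
  1: aabadb$ -> last char: $
  2: abadb$a -> last char: a
  3: adb$aab -> last char: b
  4: b$aabad -> last char: d
  5: badb$aa -> last char: a
  6: db$aaba -> last char: a


BWT = b$abdaa


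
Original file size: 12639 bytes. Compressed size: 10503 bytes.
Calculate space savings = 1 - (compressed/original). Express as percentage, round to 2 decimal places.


ratio = compressed/original = 10503/12639 = 0.830999
savings = 1 - ratio = 1 - 0.830999 = 0.169001
as a percentage: 0.169001 * 100 = 16.9%

Space savings = 1 - 10503/12639 = 16.9%


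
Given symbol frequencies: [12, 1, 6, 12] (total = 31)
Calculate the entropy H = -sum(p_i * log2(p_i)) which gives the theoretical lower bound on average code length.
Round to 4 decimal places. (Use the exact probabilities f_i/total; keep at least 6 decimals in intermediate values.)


Per-symbol terms -p_i * log2(p_i) with p_i = f_i/31:
  p = 12/31 = 0.387097: log2(p) = -1.369234, -p*log2(p) = 0.530026
  p = 1/31 = 0.032258: log2(p) = -4.954196, -p*log2(p) = 0.159813
  p = 6/31 = 0.193548: log2(p) = -2.369234, -p*log2(p) = 0.458561
  p = 12/31 = 0.387097: log2(p) = -1.369234, -p*log2(p) = 0.530026
H = 0.530026 + 0.159813 + 0.458561 + 0.530026 = 1.678426

H = 1.6784 bits/symbol


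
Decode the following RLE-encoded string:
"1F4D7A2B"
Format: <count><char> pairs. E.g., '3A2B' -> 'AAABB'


Expanding each <count><char> pair:
  1F -> 'F'
  4D -> 'DDDD'
  7A -> 'AAAAAAA'
  2B -> 'BB'

Decoded = FDDDDAAAAAAABB


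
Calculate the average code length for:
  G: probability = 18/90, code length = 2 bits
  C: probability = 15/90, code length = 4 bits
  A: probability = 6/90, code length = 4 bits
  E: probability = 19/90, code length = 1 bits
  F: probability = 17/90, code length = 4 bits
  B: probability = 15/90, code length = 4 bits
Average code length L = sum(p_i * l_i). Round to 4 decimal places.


Weighted contributions p_i * l_i:
  G: (18/90) * 2 = 36/90
  C: (15/90) * 4 = 60/90
  A: (6/90) * 4 = 24/90
  E: (19/90) * 1 = 19/90
  F: (17/90) * 4 = 68/90
  B: (15/90) * 4 = 60/90
Sum = (36 + 60 + 24 + 19 + 68 + 60)/90 = 267/90

L = 267/90 = 2.9667 bits/symbol


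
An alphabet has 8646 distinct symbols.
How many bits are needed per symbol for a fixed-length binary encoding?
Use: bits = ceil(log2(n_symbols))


log2(8646) = 13.0778
Bracket: 2^13 = 8192 < 8646 <= 2^14 = 16384
So ceil(log2(8646)) = 14

bits = ceil(log2(8646)) = ceil(13.0778) = 14 bits


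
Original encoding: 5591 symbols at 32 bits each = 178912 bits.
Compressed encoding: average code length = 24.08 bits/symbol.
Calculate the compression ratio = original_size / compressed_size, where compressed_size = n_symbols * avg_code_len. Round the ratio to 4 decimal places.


original_size = n_symbols * orig_bits = 5591 * 32 = 178912 bits
compressed_size = n_symbols * avg_code_len = 5591 * 24.08 = 134631.28 bits
ratio = original_size / compressed_size = 178912 / 134631.28 = 1.3289

Compression ratio = 1.3289


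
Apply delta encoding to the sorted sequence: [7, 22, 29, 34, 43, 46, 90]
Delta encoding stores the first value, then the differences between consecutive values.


First value: 7
Deltas:
  22 - 7 = 15
  29 - 22 = 7
  34 - 29 = 5
  43 - 34 = 9
  46 - 43 = 3
  90 - 46 = 44


Delta encoded: [7, 15, 7, 5, 9, 3, 44]


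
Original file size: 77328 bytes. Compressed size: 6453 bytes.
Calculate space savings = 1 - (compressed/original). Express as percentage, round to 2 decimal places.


ratio = compressed/original = 6453/77328 = 0.08345
savings = 1 - ratio = 1 - 0.08345 = 0.91655
as a percentage: 0.91655 * 100 = 91.66%

Space savings = 1 - 6453/77328 = 91.66%


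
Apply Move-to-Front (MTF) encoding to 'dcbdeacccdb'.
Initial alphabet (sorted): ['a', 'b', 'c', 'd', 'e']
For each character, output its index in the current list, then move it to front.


MTF encoding:
'd': index 3 in ['a', 'b', 'c', 'd', 'e'] -> ['d', 'a', 'b', 'c', 'e']
'c': index 3 in ['d', 'a', 'b', 'c', 'e'] -> ['c', 'd', 'a', 'b', 'e']
'b': index 3 in ['c', 'd', 'a', 'b', 'e'] -> ['b', 'c', 'd', 'a', 'e']
'd': index 2 in ['b', 'c', 'd', 'a', 'e'] -> ['d', 'b', 'c', 'a', 'e']
'e': index 4 in ['d', 'b', 'c', 'a', 'e'] -> ['e', 'd', 'b', 'c', 'a']
'a': index 4 in ['e', 'd', 'b', 'c', 'a'] -> ['a', 'e', 'd', 'b', 'c']
'c': index 4 in ['a', 'e', 'd', 'b', 'c'] -> ['c', 'a', 'e', 'd', 'b']
'c': index 0 in ['c', 'a', 'e', 'd', 'b'] -> ['c', 'a', 'e', 'd', 'b']
'c': index 0 in ['c', 'a', 'e', 'd', 'b'] -> ['c', 'a', 'e', 'd', 'b']
'd': index 3 in ['c', 'a', 'e', 'd', 'b'] -> ['d', 'c', 'a', 'e', 'b']
'b': index 4 in ['d', 'c', 'a', 'e', 'b'] -> ['b', 'd', 'c', 'a', 'e']


Output: [3, 3, 3, 2, 4, 4, 4, 0, 0, 3, 4]


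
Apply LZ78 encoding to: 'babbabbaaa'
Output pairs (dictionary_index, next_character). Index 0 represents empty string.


LZ78 encoding steps:
Dictionary: {0: ''}
Step 1: w='' (idx 0), next='b' -> output (0, 'b'), add 'b' as idx 1
Step 2: w='' (idx 0), next='a' -> output (0, 'a'), add 'a' as idx 2
Step 3: w='b' (idx 1), next='b' -> output (1, 'b'), add 'bb' as idx 3
Step 4: w='a' (idx 2), next='b' -> output (2, 'b'), add 'ab' as idx 4
Step 5: w='b' (idx 1), next='a' -> output (1, 'a'), add 'ba' as idx 5
Step 6: w='a' (idx 2), next='a' -> output (2, 'a'), add 'aa' as idx 6


Encoded: [(0, 'b'), (0, 'a'), (1, 'b'), (2, 'b'), (1, 'a'), (2, 'a')]


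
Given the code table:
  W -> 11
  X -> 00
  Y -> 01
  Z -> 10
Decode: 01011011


Decoding:
01 -> Y
01 -> Y
10 -> Z
11 -> W


Result: YYZW


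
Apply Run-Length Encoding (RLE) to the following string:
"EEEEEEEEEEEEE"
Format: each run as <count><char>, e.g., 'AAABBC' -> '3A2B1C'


Scanning runs left to right:
  i=0: run of 'E' x 13 -> '13E'

RLE = 13E


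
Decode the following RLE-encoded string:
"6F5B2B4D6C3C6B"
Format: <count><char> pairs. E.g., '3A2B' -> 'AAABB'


Expanding each <count><char> pair:
  6F -> 'FFFFFF'
  5B -> 'BBBBB'
  2B -> 'BB'
  4D -> 'DDDD'
  6C -> 'CCCCCC'
  3C -> 'CCC'
  6B -> 'BBBBBB'

Decoded = FFFFFFBBBBBBBDDDDCCCCCCCCCBBBBBB


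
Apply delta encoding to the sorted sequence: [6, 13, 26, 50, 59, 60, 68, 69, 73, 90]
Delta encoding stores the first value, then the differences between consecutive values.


First value: 6
Deltas:
  13 - 6 = 7
  26 - 13 = 13
  50 - 26 = 24
  59 - 50 = 9
  60 - 59 = 1
  68 - 60 = 8
  69 - 68 = 1
  73 - 69 = 4
  90 - 73 = 17


Delta encoded: [6, 7, 13, 24, 9, 1, 8, 1, 4, 17]


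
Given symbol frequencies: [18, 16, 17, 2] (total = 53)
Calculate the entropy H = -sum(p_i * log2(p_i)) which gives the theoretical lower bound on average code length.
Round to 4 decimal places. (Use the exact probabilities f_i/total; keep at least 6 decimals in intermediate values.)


Per-symbol terms -p_i * log2(p_i) with p_i = f_i/53:
  p = 18/53 = 0.339623: log2(p) = -1.557995, -p*log2(p) = 0.529131
  p = 16/53 = 0.301887: log2(p) = -1.727920, -p*log2(p) = 0.521636
  p = 17/53 = 0.320755: log2(p) = -1.640458, -p*log2(p) = 0.526185
  p = 2/53 = 0.037736: log2(p) = -4.727920, -p*log2(p) = 0.178412
H = 0.529131 + 0.521636 + 0.526185 + 0.178412 = 1.755364

H = 1.7554 bits/symbol


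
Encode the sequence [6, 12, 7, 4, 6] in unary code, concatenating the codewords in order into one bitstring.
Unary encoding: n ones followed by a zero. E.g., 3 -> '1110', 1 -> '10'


Encode each number as n ones followed by a terminating 0:
  6 -> 1111110 (7 bits)
  12 -> 1111111111110 (13 bits)
  7 -> 11111110 (8 bits)
  4 -> 11110 (5 bits)
  6 -> 1111110 (7 bits)
Total length = 7 + 13 + 8 + 5 + 7 = 40 bits.

Unary([6, 12, 7, 4, 6]) = 1111110111111111111011111110111101111110 (40 bits)


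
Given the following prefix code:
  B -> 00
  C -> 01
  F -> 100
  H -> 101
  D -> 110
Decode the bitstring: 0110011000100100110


Decoding step by step:
Bits 01 -> C
Bits 100 -> F
Bits 110 -> D
Bits 00 -> B
Bits 100 -> F
Bits 100 -> F
Bits 110 -> D


Decoded message: CFDBFFD


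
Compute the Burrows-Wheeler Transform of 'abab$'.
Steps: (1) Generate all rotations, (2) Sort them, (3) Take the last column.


Rotations (sorted):
  0: $abab -> last char: b
  1: ab$ab -> last char: b
  2: abab$ -> last char: $
  3: b$aba -> last char: a
  4: bab$a -> last char: a


BWT = bb$aa


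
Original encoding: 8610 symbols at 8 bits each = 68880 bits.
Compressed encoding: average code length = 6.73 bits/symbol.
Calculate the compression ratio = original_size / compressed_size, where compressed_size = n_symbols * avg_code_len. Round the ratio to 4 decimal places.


original_size = n_symbols * orig_bits = 8610 * 8 = 68880 bits
compressed_size = n_symbols * avg_code_len = 8610 * 6.73 = 57945.3 bits
ratio = original_size / compressed_size = 68880 / 57945.3 = 1.1887

Compression ratio = 1.1887


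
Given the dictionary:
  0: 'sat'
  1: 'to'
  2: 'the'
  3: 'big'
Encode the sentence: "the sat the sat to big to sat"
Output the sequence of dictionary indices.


Look up each word in the dictionary:
  'the' -> 2
  'sat' -> 0
  'the' -> 2
  'sat' -> 0
  'to' -> 1
  'big' -> 3
  'to' -> 1
  'sat' -> 0

Encoded: [2, 0, 2, 0, 1, 3, 1, 0]


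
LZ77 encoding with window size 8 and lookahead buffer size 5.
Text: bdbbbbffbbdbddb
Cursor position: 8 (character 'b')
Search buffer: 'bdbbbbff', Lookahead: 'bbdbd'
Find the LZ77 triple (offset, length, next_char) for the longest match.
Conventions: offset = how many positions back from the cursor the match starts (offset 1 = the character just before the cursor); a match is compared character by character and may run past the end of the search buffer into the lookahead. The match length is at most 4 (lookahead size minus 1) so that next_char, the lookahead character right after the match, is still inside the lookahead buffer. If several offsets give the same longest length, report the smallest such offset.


Try each offset into the search buffer:
  offset=1 (pos 7, char 'f'): match length 0
  offset=2 (pos 6, char 'f'): match length 0
  offset=3 (pos 5, char 'b'): match length 1
  offset=4 (pos 4, char 'b'): match length 2
  offset=5 (pos 3, char 'b'): match length 2
  offset=6 (pos 2, char 'b'): match length 2
  offset=7 (pos 1, char 'd'): match length 0
  offset=8 (pos 0, char 'b'): match length 1
Longest match has length 2, found at offsets 4, 5, 6; take the smallest, offset 4.
next_char = character at position 8 + 2 = 10 -> 'd'

Best match: offset=4, length=2 (matching 'bb' starting at position 4)
LZ77 triple: (4, 2, 'd')


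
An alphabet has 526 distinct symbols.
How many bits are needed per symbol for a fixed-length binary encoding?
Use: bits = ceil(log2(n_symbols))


log2(526) = 9.0389
Bracket: 2^9 = 512 < 526 <= 2^10 = 1024
So ceil(log2(526)) = 10

bits = ceil(log2(526)) = ceil(9.0389) = 10 bits


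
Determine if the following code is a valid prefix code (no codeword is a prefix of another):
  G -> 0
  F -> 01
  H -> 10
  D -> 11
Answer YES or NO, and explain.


Checking each pair (does one codeword prefix another?):
  G='0' vs F='01': prefix -- VIOLATION

NO -- this is NOT a valid prefix code. G (0) is a prefix of F (01).


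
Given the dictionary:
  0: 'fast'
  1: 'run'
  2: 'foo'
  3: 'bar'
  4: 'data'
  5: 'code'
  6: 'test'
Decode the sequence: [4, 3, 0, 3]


Look up each index in the dictionary:
  4 -> 'data'
  3 -> 'bar'
  0 -> 'fast'
  3 -> 'bar'

Decoded: "data bar fast bar"


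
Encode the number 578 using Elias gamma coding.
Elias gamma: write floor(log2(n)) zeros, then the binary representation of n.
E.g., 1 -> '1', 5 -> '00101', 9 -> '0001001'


num_bits = floor(log2(578)) + 1 = 10
leading_zeros = num_bits - 1 = 9
binary(578) = 1001000010

Elias gamma(578) = '000000000' + '1001000010' = 0000000001001000010 (19 bits)


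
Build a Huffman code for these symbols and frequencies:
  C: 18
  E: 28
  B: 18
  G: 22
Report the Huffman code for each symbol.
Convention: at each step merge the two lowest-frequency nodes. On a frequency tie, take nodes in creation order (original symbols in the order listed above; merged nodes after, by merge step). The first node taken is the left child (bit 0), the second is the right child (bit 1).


Huffman tree construction:
Step 1: Merge C(18) + B(18) = 36
Step 2: Merge G(22) + E(28) = 50
Step 3: Merge (C+B)(36) + (G+E)(50) = 86
Read each symbol's code off the tree from the root (left child = 0, right child = 1).

Codes:
  C: 00 (length 2)
  E: 11 (length 2)
  B: 01 (length 2)
  G: 10 (length 2)
Average code length: 172/86 = 2.0000 bits/symbol


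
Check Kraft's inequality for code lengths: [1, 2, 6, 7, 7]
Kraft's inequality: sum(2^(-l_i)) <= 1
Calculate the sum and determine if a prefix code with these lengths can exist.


Sum = 2^(-1) + 2^(-2) + 2^(-6) + 2^(-7) + 2^(-7)
    = 0.5 + 0.25 + 0.015625 + 0.0078125 + 0.0078125
    = 100/128 = 0.78125
Since 0.78125 <= 1, Kraft's inequality IS satisfied.
A prefix code with these lengths CAN exist.

Kraft sum = 0.78125. Satisfied.


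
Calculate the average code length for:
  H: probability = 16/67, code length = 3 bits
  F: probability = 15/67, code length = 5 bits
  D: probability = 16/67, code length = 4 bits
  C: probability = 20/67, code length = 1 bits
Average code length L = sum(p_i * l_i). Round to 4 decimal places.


Weighted contributions p_i * l_i:
  H: (16/67) * 3 = 48/67
  F: (15/67) * 5 = 75/67
  D: (16/67) * 4 = 64/67
  C: (20/67) * 1 = 20/67
Sum = (48 + 75 + 64 + 20)/67 = 207/67

L = 207/67 = 3.0896 bits/symbol


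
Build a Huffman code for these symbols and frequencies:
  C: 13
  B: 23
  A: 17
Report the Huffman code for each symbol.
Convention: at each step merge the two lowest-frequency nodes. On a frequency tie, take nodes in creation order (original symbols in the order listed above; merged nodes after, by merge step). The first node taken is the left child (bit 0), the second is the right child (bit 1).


Huffman tree construction:
Step 1: Merge C(13) + A(17) = 30
Step 2: Merge B(23) + (C+A)(30) = 53
Read each symbol's code off the tree from the root (left child = 0, right child = 1).

Codes:
  C: 10 (length 2)
  B: 0 (length 1)
  A: 11 (length 2)
Average code length: 83/53 = 1.5660 bits/symbol


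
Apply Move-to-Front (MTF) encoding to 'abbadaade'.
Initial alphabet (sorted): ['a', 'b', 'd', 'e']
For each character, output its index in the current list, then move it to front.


MTF encoding:
'a': index 0 in ['a', 'b', 'd', 'e'] -> ['a', 'b', 'd', 'e']
'b': index 1 in ['a', 'b', 'd', 'e'] -> ['b', 'a', 'd', 'e']
'b': index 0 in ['b', 'a', 'd', 'e'] -> ['b', 'a', 'd', 'e']
'a': index 1 in ['b', 'a', 'd', 'e'] -> ['a', 'b', 'd', 'e']
'd': index 2 in ['a', 'b', 'd', 'e'] -> ['d', 'a', 'b', 'e']
'a': index 1 in ['d', 'a', 'b', 'e'] -> ['a', 'd', 'b', 'e']
'a': index 0 in ['a', 'd', 'b', 'e'] -> ['a', 'd', 'b', 'e']
'd': index 1 in ['a', 'd', 'b', 'e'] -> ['d', 'a', 'b', 'e']
'e': index 3 in ['d', 'a', 'b', 'e'] -> ['e', 'd', 'a', 'b']


Output: [0, 1, 0, 1, 2, 1, 0, 1, 3]


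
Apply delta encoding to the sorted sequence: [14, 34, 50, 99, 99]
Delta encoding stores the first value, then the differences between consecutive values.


First value: 14
Deltas:
  34 - 14 = 20
  50 - 34 = 16
  99 - 50 = 49
  99 - 99 = 0


Delta encoded: [14, 20, 16, 49, 0]


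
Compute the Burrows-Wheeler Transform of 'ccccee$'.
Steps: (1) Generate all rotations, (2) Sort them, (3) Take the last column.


Rotations (sorted):
  0: $ccccee -> last char: e
  1: ccccee$ -> last char: $
  2: cccee$c -> last char: c
  3: ccee$cc -> last char: c
  4: cee$ccc -> last char: c
  5: e$cccce -> last char: e
  6: ee$cccc -> last char: c


BWT = e$cccec


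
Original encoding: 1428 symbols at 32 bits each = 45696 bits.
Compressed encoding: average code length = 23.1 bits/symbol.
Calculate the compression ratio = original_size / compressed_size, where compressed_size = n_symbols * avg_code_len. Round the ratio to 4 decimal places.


original_size = n_symbols * orig_bits = 1428 * 32 = 45696 bits
compressed_size = n_symbols * avg_code_len = 1428 * 23.1 = 32986.8 bits
ratio = original_size / compressed_size = 45696 / 32986.8 = 1.3853

Compression ratio = 1.3853


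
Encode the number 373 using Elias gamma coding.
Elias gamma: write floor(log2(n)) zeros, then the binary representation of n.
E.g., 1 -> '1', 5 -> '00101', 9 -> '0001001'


num_bits = floor(log2(373)) + 1 = 9
leading_zeros = num_bits - 1 = 8
binary(373) = 101110101

Elias gamma(373) = '00000000' + '101110101' = 00000000101110101 (17 bits)


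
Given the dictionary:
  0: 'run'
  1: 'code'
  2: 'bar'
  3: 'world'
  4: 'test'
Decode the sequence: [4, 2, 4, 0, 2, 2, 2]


Look up each index in the dictionary:
  4 -> 'test'
  2 -> 'bar'
  4 -> 'test'
  0 -> 'run'
  2 -> 'bar'
  2 -> 'bar'
  2 -> 'bar'

Decoded: "test bar test run bar bar bar"


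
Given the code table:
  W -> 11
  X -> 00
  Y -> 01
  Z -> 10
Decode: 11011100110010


Decoding:
11 -> W
01 -> Y
11 -> W
00 -> X
11 -> W
00 -> X
10 -> Z


Result: WYWXWXZ


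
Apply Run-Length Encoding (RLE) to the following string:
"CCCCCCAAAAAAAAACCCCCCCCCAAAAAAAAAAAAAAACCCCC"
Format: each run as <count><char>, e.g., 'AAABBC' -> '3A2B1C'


Scanning runs left to right:
  i=0: run of 'C' x 6 -> '6C'
  i=6: run of 'A' x 9 -> '9A'
  i=15: run of 'C' x 9 -> '9C'
  i=24: run of 'A' x 15 -> '15A'
  i=39: run of 'C' x 5 -> '5C'

RLE = 6C9A9C15A5C


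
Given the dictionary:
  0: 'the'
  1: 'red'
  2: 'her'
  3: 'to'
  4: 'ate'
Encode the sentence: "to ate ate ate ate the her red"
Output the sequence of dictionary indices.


Look up each word in the dictionary:
  'to' -> 3
  'ate' -> 4
  'ate' -> 4
  'ate' -> 4
  'ate' -> 4
  'the' -> 0
  'her' -> 2
  'red' -> 1

Encoded: [3, 4, 4, 4, 4, 0, 2, 1]


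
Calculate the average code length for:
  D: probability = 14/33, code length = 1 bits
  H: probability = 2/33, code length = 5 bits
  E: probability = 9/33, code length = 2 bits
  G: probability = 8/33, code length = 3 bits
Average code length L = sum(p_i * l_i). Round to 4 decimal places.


Weighted contributions p_i * l_i:
  D: (14/33) * 1 = 14/33
  H: (2/33) * 5 = 10/33
  E: (9/33) * 2 = 18/33
  G: (8/33) * 3 = 24/33
Sum = (14 + 10 + 18 + 24)/33 = 66/33

L = 66/33 = 2.0000 bits/symbol


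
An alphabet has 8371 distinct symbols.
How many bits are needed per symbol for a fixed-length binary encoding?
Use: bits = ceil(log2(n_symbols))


log2(8371) = 13.0312
Bracket: 2^13 = 8192 < 8371 <= 2^14 = 16384
So ceil(log2(8371)) = 14

bits = ceil(log2(8371)) = ceil(13.0312) = 14 bits


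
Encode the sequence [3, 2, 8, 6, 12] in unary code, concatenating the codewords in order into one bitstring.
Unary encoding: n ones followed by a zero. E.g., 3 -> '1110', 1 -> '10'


Encode each number as n ones followed by a terminating 0:
  3 -> 1110 (4 bits)
  2 -> 110 (3 bits)
  8 -> 111111110 (9 bits)
  6 -> 1111110 (7 bits)
  12 -> 1111111111110 (13 bits)
Total length = 4 + 3 + 9 + 7 + 13 = 36 bits.

Unary([3, 2, 8, 6, 12]) = 111011011111111011111101111111111110 (36 bits)


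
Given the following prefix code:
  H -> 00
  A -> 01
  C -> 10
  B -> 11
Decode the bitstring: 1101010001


Decoding step by step:
Bits 11 -> B
Bits 01 -> A
Bits 01 -> A
Bits 00 -> H
Bits 01 -> A


Decoded message: BAAHA


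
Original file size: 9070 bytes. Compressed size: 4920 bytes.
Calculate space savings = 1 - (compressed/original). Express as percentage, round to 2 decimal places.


ratio = compressed/original = 4920/9070 = 0.542448
savings = 1 - ratio = 1 - 0.542448 = 0.457552
as a percentage: 0.457552 * 100 = 45.76%

Space savings = 1 - 4920/9070 = 45.76%


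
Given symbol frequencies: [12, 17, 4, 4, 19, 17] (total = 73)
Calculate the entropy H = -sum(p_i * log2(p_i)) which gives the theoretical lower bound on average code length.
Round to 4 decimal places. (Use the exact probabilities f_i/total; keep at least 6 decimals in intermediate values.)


Per-symbol terms -p_i * log2(p_i) with p_i = f_i/73:
  p = 12/73 = 0.164384: log2(p) = -2.604862, -p*log2(p) = 0.428197
  p = 17/73 = 0.232877: log2(p) = -2.102362, -p*log2(p) = 0.489591
  p = 4/73 = 0.054795: log2(p) = -4.189825, -p*log2(p) = 0.229579
  p = 4/73 = 0.054795: log2(p) = -4.189825, -p*log2(p) = 0.229579
  p = 19/73 = 0.260274: log2(p) = -1.941897, -p*log2(p) = 0.505425
  p = 17/73 = 0.232877: log2(p) = -2.102362, -p*log2(p) = 0.489591
H = 0.428197 + 0.489591 + 0.229579 + 0.229579 + 0.505425 + 0.489591 = 2.371962

H = 2.372 bits/symbol


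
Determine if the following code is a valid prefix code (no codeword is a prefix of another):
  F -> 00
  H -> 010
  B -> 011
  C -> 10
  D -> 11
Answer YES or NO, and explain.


Checking each pair (does one codeword prefix another?):
  F='00' vs H='010': no prefix
  F='00' vs B='011': no prefix
  F='00' vs C='10': no prefix
  F='00' vs D='11': no prefix
  H='010' vs F='00': no prefix
  H='010' vs B='011': no prefix
  H='010' vs C='10': no prefix
  H='010' vs D='11': no prefix
  B='011' vs F='00': no prefix
  B='011' vs H='010': no prefix
  B='011' vs C='10': no prefix
  B='011' vs D='11': no prefix
  C='10' vs F='00': no prefix
  C='10' vs H='010': no prefix
  C='10' vs B='011': no prefix
  C='10' vs D='11': no prefix
  D='11' vs F='00': no prefix
  D='11' vs H='010': no prefix
  D='11' vs B='011': no prefix
  D='11' vs C='10': no prefix
No violation found over all pairs.

YES -- this is a valid prefix code. No codeword is a prefix of any other codeword.


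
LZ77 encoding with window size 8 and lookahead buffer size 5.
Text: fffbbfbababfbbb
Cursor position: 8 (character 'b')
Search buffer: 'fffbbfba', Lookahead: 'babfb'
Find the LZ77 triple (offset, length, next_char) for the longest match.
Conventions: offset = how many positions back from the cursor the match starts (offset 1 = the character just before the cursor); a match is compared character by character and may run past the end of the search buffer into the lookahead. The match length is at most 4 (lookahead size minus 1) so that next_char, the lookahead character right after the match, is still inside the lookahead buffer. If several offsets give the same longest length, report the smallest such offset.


Try each offset into the search buffer:
  offset=1 (pos 7, char 'a'): match length 0
  offset=2 (pos 6, char 'b'): match length 3
  offset=3 (pos 5, char 'f'): match length 0
  offset=4 (pos 4, char 'b'): match length 1
  offset=5 (pos 3, char 'b'): match length 1
  offset=6 (pos 2, char 'f'): match length 0
  offset=7 (pos 1, char 'f'): match length 0
  offset=8 (pos 0, char 'f'): match length 0
Longest match has length 3 at offset 2.
next_char = character at position 8 + 3 = 11 -> 'f'

Best match: offset=2, length=3 (matching 'bab' starting at position 6)
LZ77 triple: (2, 3, 'f')


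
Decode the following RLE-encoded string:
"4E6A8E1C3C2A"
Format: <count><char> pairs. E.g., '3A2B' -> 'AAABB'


Expanding each <count><char> pair:
  4E -> 'EEEE'
  6A -> 'AAAAAA'
  8E -> 'EEEEEEEE'
  1C -> 'C'
  3C -> 'CCC'
  2A -> 'AA'

Decoded = EEEEAAAAAAEEEEEEEECCCCAA


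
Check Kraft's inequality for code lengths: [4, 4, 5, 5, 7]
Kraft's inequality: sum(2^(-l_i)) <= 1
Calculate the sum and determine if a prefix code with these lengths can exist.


Sum = 2^(-4) + 2^(-4) + 2^(-5) + 2^(-5) + 2^(-7)
    = 0.0625 + 0.0625 + 0.03125 + 0.03125 + 0.0078125
    = 25/128 = 0.1953125
Since 0.1953125 <= 1, Kraft's inequality IS satisfied.
A prefix code with these lengths CAN exist.

Kraft sum = 0.1953125. Satisfied.


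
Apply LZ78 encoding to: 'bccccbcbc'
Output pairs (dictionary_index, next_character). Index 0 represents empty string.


LZ78 encoding steps:
Dictionary: {0: ''}
Step 1: w='' (idx 0), next='b' -> output (0, 'b'), add 'b' as idx 1
Step 2: w='' (idx 0), next='c' -> output (0, 'c'), add 'c' as idx 2
Step 3: w='c' (idx 2), next='c' -> output (2, 'c'), add 'cc' as idx 3
Step 4: w='c' (idx 2), next='b' -> output (2, 'b'), add 'cb' as idx 4
Step 5: w='cb' (idx 4), next='c' -> output (4, 'c'), add 'cbc' as idx 5


Encoded: [(0, 'b'), (0, 'c'), (2, 'c'), (2, 'b'), (4, 'c')]


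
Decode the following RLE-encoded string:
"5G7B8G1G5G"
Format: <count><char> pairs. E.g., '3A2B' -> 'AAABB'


Expanding each <count><char> pair:
  5G -> 'GGGGG'
  7B -> 'BBBBBBB'
  8G -> 'GGGGGGGG'
  1G -> 'G'
  5G -> 'GGGGG'

Decoded = GGGGGBBBBBBBGGGGGGGGGGGGGG


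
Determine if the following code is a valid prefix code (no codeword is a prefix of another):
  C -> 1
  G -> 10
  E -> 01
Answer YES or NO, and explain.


Checking each pair (does one codeword prefix another?):
  C='1' vs G='10': prefix -- VIOLATION

NO -- this is NOT a valid prefix code. C (1) is a prefix of G (10).


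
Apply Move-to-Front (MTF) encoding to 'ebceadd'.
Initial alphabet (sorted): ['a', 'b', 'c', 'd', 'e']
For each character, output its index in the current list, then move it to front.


MTF encoding:
'e': index 4 in ['a', 'b', 'c', 'd', 'e'] -> ['e', 'a', 'b', 'c', 'd']
'b': index 2 in ['e', 'a', 'b', 'c', 'd'] -> ['b', 'e', 'a', 'c', 'd']
'c': index 3 in ['b', 'e', 'a', 'c', 'd'] -> ['c', 'b', 'e', 'a', 'd']
'e': index 2 in ['c', 'b', 'e', 'a', 'd'] -> ['e', 'c', 'b', 'a', 'd']
'a': index 3 in ['e', 'c', 'b', 'a', 'd'] -> ['a', 'e', 'c', 'b', 'd']
'd': index 4 in ['a', 'e', 'c', 'b', 'd'] -> ['d', 'a', 'e', 'c', 'b']
'd': index 0 in ['d', 'a', 'e', 'c', 'b'] -> ['d', 'a', 'e', 'c', 'b']


Output: [4, 2, 3, 2, 3, 4, 0]


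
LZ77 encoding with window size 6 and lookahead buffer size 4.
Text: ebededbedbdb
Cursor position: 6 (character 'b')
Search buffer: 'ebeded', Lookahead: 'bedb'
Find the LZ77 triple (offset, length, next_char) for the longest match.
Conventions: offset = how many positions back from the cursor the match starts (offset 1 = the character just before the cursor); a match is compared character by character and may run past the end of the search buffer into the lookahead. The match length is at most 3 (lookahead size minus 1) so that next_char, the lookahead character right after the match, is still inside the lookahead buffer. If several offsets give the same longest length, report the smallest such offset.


Try each offset into the search buffer:
  offset=1 (pos 5, char 'd'): match length 0
  offset=2 (pos 4, char 'e'): match length 0
  offset=3 (pos 3, char 'd'): match length 0
  offset=4 (pos 2, char 'e'): match length 0
  offset=5 (pos 1, char 'b'): match length 3
  offset=6 (pos 0, char 'e'): match length 0
Longest match has length 3 at offset 5.
next_char = character at position 6 + 3 = 9 -> 'b'

Best match: offset=5, length=3 (matching 'bed' starting at position 1)
LZ77 triple: (5, 3, 'b')


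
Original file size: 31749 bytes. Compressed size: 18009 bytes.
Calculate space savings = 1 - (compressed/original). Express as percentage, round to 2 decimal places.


ratio = compressed/original = 18009/31749 = 0.56723
savings = 1 - ratio = 1 - 0.56723 = 0.43277
as a percentage: 0.43277 * 100 = 43.28%

Space savings = 1 - 18009/31749 = 43.28%


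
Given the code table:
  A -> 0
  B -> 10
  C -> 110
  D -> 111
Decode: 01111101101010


Decoding:
0 -> A
111 -> D
110 -> C
110 -> C
10 -> B
10 -> B


Result: ADCCBB


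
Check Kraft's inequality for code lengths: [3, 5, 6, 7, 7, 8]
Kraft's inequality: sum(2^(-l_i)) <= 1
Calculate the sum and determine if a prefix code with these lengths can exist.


Sum = 2^(-3) + 2^(-5) + 2^(-6) + 2^(-7) + 2^(-7) + 2^(-8)
    = 0.125 + 0.03125 + 0.015625 + 0.0078125 + 0.0078125 + 0.00390625
    = 49/256 = 0.19140625
Since 0.19140625 <= 1, Kraft's inequality IS satisfied.
A prefix code with these lengths CAN exist.

Kraft sum = 0.19140625. Satisfied.


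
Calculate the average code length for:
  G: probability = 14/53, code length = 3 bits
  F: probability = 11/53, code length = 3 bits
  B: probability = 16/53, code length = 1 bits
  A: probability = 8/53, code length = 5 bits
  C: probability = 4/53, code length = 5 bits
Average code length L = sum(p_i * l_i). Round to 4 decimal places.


Weighted contributions p_i * l_i:
  G: (14/53) * 3 = 42/53
  F: (11/53) * 3 = 33/53
  B: (16/53) * 1 = 16/53
  A: (8/53) * 5 = 40/53
  C: (4/53) * 5 = 20/53
Sum = (42 + 33 + 16 + 40 + 20)/53 = 151/53

L = 151/53 = 2.8491 bits/symbol


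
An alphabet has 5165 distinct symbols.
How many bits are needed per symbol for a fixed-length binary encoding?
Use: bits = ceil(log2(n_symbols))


log2(5165) = 12.3346
Bracket: 2^12 = 4096 < 5165 <= 2^13 = 8192
So ceil(log2(5165)) = 13

bits = ceil(log2(5165)) = ceil(12.3346) = 13 bits


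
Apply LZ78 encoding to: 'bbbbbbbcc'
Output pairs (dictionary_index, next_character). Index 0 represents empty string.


LZ78 encoding steps:
Dictionary: {0: ''}
Step 1: w='' (idx 0), next='b' -> output (0, 'b'), add 'b' as idx 1
Step 2: w='b' (idx 1), next='b' -> output (1, 'b'), add 'bb' as idx 2
Step 3: w='bb' (idx 2), next='b' -> output (2, 'b'), add 'bbb' as idx 3
Step 4: w='b' (idx 1), next='c' -> output (1, 'c'), add 'bc' as idx 4
Step 5: w='' (idx 0), next='c' -> output (0, 'c'), add 'c' as idx 5


Encoded: [(0, 'b'), (1, 'b'), (2, 'b'), (1, 'c'), (0, 'c')]


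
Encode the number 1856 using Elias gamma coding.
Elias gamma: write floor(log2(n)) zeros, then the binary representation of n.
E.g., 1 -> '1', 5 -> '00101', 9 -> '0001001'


num_bits = floor(log2(1856)) + 1 = 11
leading_zeros = num_bits - 1 = 10
binary(1856) = 11101000000

Elias gamma(1856) = '0000000000' + '11101000000' = 000000000011101000000 (21 bits)


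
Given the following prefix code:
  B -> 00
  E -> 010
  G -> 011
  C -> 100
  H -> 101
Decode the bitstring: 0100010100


Decoding step by step:
Bits 010 -> E
Bits 00 -> B
Bits 101 -> H
Bits 00 -> B


Decoded message: EBHB


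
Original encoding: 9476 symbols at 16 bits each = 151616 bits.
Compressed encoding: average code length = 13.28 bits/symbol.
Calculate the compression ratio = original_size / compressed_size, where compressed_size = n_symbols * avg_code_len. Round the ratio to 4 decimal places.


original_size = n_symbols * orig_bits = 9476 * 16 = 151616 bits
compressed_size = n_symbols * avg_code_len = 9476 * 13.28 = 125841.28 bits
ratio = original_size / compressed_size = 151616 / 125841.28 = 1.2048

Compression ratio = 1.2048


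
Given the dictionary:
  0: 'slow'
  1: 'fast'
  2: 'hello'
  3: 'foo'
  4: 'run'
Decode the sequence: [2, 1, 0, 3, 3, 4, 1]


Look up each index in the dictionary:
  2 -> 'hello'
  1 -> 'fast'
  0 -> 'slow'
  3 -> 'foo'
  3 -> 'foo'
  4 -> 'run'
  1 -> 'fast'

Decoded: "hello fast slow foo foo run fast"


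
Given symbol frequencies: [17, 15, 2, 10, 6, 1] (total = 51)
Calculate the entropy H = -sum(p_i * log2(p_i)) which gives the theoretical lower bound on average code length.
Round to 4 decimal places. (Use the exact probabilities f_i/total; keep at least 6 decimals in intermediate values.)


Per-symbol terms -p_i * log2(p_i) with p_i = f_i/51:
  p = 17/51 = 0.333333: log2(p) = -1.584963, -p*log2(p) = 0.528321
  p = 15/51 = 0.294118: log2(p) = -1.765535, -p*log2(p) = 0.519275
  p = 2/51 = 0.039216: log2(p) = -4.672425, -p*log2(p) = 0.183232
  p = 10/51 = 0.196078: log2(p) = -2.350497, -p*log2(p) = 0.460882
  p = 6/51 = 0.117647: log2(p) = -3.087463, -p*log2(p) = 0.363231
  p = 1/51 = 0.019608: log2(p) = -5.672425, -p*log2(p) = 0.111224
H = 0.528321 + 0.519275 + 0.183232 + 0.460882 + 0.363231 + 0.111224 = 2.166165

H = 2.1662 bits/symbol


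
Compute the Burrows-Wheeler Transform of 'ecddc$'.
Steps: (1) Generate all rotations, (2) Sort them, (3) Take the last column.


Rotations (sorted):
  0: $ecddc -> last char: c
  1: c$ecdd -> last char: d
  2: cddc$e -> last char: e
  3: dc$ecd -> last char: d
  4: ddc$ec -> last char: c
  5: ecddc$ -> last char: $


BWT = cdedc$


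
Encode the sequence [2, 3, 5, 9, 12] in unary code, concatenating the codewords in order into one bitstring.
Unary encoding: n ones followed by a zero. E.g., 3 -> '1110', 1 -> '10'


Encode each number as n ones followed by a terminating 0:
  2 -> 110 (3 bits)
  3 -> 1110 (4 bits)
  5 -> 111110 (6 bits)
  9 -> 1111111110 (10 bits)
  12 -> 1111111111110 (13 bits)
Total length = 3 + 4 + 6 + 10 + 13 = 36 bits.

Unary([2, 3, 5, 9, 12]) = 110111011111011111111101111111111110 (36 bits)


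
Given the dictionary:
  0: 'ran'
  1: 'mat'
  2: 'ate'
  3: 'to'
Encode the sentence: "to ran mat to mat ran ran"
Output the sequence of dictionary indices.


Look up each word in the dictionary:
  'to' -> 3
  'ran' -> 0
  'mat' -> 1
  'to' -> 3
  'mat' -> 1
  'ran' -> 0
  'ran' -> 0

Encoded: [3, 0, 1, 3, 1, 0, 0]


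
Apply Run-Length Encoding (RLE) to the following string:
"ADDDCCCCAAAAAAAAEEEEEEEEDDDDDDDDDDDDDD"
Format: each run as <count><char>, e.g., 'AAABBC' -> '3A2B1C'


Scanning runs left to right:
  i=0: run of 'A' x 1 -> '1A'
  i=1: run of 'D' x 3 -> '3D'
  i=4: run of 'C' x 4 -> '4C'
  i=8: run of 'A' x 8 -> '8A'
  i=16: run of 'E' x 8 -> '8E'
  i=24: run of 'D' x 14 -> '14D'

RLE = 1A3D4C8A8E14D


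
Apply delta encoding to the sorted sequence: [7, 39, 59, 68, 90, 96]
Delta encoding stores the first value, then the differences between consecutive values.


First value: 7
Deltas:
  39 - 7 = 32
  59 - 39 = 20
  68 - 59 = 9
  90 - 68 = 22
  96 - 90 = 6


Delta encoded: [7, 32, 20, 9, 22, 6]


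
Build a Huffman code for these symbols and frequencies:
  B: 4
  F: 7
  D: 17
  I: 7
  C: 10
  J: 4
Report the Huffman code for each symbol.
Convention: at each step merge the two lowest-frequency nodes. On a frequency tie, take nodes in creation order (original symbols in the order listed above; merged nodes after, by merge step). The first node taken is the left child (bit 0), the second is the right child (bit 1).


Huffman tree construction:
Step 1: Merge B(4) + J(4) = 8
Step 2: Merge F(7) + I(7) = 14
Step 3: Merge (B+J)(8) + C(10) = 18
Step 4: Merge (F+I)(14) + D(17) = 31
Step 5: Merge ((B+J)+C)(18) + ((F+I)+D)(31) = 49
Read each symbol's code off the tree from the root (left child = 0, right child = 1).

Codes:
  B: 000 (length 3)
  F: 100 (length 3)
  D: 11 (length 2)
  I: 101 (length 3)
  C: 01 (length 2)
  J: 001 (length 3)
Average code length: 120/49 = 2.4490 bits/symbol


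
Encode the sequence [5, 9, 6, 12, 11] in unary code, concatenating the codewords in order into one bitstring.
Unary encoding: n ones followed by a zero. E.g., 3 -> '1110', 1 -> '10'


Encode each number as n ones followed by a terminating 0:
  5 -> 111110 (6 bits)
  9 -> 1111111110 (10 bits)
  6 -> 1111110 (7 bits)
  12 -> 1111111111110 (13 bits)
  11 -> 111111111110 (12 bits)
Total length = 6 + 10 + 7 + 13 + 12 = 48 bits.

Unary([5, 9, 6, 12, 11]) = 111110111111111011111101111111111110111111111110 (48 bits)


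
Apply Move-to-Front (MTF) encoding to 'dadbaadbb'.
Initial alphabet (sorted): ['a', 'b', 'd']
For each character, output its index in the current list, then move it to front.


MTF encoding:
'd': index 2 in ['a', 'b', 'd'] -> ['d', 'a', 'b']
'a': index 1 in ['d', 'a', 'b'] -> ['a', 'd', 'b']
'd': index 1 in ['a', 'd', 'b'] -> ['d', 'a', 'b']
'b': index 2 in ['d', 'a', 'b'] -> ['b', 'd', 'a']
'a': index 2 in ['b', 'd', 'a'] -> ['a', 'b', 'd']
'a': index 0 in ['a', 'b', 'd'] -> ['a', 'b', 'd']
'd': index 2 in ['a', 'b', 'd'] -> ['d', 'a', 'b']
'b': index 2 in ['d', 'a', 'b'] -> ['b', 'd', 'a']
'b': index 0 in ['b', 'd', 'a'] -> ['b', 'd', 'a']


Output: [2, 1, 1, 2, 2, 0, 2, 2, 0]
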